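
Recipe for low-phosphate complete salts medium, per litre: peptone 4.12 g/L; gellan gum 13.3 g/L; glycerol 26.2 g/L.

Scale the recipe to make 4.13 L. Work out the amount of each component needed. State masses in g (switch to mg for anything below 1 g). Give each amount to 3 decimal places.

peptone 17.016 g; gellan gum 54.929 g; glycerol 108.206 g

Working volume: 4.13 L.
peptone: 4.12 g/L × 4.13 L = 17.016 g
gellan gum: 13.3 g/L × 4.13 L = 54.929 g
glycerol: 26.2 g/L × 4.13 L = 108.206 g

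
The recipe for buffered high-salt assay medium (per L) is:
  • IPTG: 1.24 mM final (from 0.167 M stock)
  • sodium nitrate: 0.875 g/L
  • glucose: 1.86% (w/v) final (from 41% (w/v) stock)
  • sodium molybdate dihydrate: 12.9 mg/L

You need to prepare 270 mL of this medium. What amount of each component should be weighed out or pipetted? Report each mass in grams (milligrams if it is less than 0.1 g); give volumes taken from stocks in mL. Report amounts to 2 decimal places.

IPTG 2.00 mL; sodium nitrate 0.24 g; glucose 12.25 mL; sodium molybdate dihydrate 3.48 mg

Working volume: 270 mL = 0.27 L.
IPTG: C1V1 = C2V2 → 1.24 mM × 270 mL ÷ 167 mM = 2.00 mL
sodium nitrate: 0.875 g/L × 0.27 L = 0.24 g
glucose: C1V1 = C2V2 → 1.86% ÷ 41% × 270 mL = 12.25 mL
sodium molybdate dihydrate: 12.9 mg/L × 0.27 L = 3.48 mg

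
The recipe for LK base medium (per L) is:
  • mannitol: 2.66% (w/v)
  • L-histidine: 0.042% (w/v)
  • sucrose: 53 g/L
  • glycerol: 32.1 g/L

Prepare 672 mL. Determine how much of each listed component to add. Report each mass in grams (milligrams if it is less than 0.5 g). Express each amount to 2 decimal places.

mannitol 17.88 g; L-histidine 282.24 mg; sucrose 35.62 g; glycerol 21.57 g

Scale factor relative to 1 L: 0.672.
mannitol: 2.66% w/v = 26.6 g/L → 26.6 × 0.672 L = 17.88 g
L-histidine: 0.042% w/v = 0.42 g/L → 0.42 × 0.672 L = 0.28224 g = 282.24 mg
sucrose: 53 g/L × 0.672 L = 35.62 g
glycerol: 32.1 g/L × 0.672 L = 21.57 g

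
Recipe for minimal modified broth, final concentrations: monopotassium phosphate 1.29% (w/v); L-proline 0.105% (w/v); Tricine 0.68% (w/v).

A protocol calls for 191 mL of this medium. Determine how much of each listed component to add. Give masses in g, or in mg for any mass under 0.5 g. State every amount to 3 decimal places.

monopotassium phosphate 2.464 g; L-proline 200.550 mg; Tricine 1.299 g

Target volume = 191 mL = 0.191 L.
monopotassium phosphate: 1.29 g per 100 mL × 191 mL ÷ 100 = 2.464 g
L-proline: 0.105% w/v = 1.05 g/L → 1.05 × 0.191 L = 0.20055 g = 200.550 mg
Tricine: 0.68 g per 100 mL × 191 mL ÷ 100 = 1.299 g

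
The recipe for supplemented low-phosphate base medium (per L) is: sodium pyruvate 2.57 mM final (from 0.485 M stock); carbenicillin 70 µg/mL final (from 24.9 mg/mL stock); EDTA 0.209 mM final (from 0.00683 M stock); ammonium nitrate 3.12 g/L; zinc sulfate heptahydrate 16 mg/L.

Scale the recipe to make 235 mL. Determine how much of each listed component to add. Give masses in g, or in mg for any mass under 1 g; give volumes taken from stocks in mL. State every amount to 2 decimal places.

Scale factor relative to 1 L: 0.235.
sodium pyruvate: dilute stock: 2.57 mM × 235 mL ÷ 485 mM = 1.25 mL
carbenicillin: V = C2·V2/C1 = 70 µg/mL × 235 mL ÷ 24900 µg/mL = 0.66 mL
EDTA: C1V1 = C2V2 → 0.209 mM × 235 mL ÷ 6.83 mM = 7.19 mL
ammonium nitrate: 3.12 g/L × 0.235 L = 0.7332 g = 733.20 mg
zinc sulfate heptahydrate: 16 mg/L × 0.235 L = 3.76 mg

sodium pyruvate 1.25 mL; carbenicillin 0.66 mL; EDTA 7.19 mL; ammonium nitrate 733.20 mg; zinc sulfate heptahydrate 3.76 mg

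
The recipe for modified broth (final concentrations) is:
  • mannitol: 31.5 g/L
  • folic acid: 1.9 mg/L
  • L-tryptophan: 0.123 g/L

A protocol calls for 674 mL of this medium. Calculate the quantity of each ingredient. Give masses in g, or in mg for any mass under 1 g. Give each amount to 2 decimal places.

mannitol 21.23 g; folic acid 1.28 mg; L-tryptophan 82.90 mg

Working volume: 674 mL = 0.674 L.
mannitol: 31.5 g/L × 0.674 L = 21.23 g
folic acid: 1.9 mg/L × 0.674 L = 1.28 mg
L-tryptophan: 0.123 g/L × 0.674 L = 0.082902 g = 82.90 mg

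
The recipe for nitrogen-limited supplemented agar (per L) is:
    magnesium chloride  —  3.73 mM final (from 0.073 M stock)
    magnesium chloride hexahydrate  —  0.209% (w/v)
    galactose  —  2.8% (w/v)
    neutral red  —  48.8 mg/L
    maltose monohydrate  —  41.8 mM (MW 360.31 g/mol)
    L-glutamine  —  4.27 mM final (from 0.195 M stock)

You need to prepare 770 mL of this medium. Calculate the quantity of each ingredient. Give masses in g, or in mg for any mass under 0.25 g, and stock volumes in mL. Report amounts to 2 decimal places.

magnesium chloride 39.34 mL; magnesium chloride hexahydrate 1.61 g; galactose 21.56 g; neutral red 37.58 mg; maltose monohydrate 11.60 g; L-glutamine 16.86 mL

Working volume: 770 mL = 0.77 L.
magnesium chloride: V = C2·V2/C1 = 3.73 mM × 770 mL ÷ 73 mM = 39.34 mL
magnesium chloride hexahydrate: 0.209% w/v = 2.09 g/L → 2.09 × 0.77 L = 1.61 g
galactose: 2.8 g per 100 mL × 770 mL ÷ 100 = 21.56 g
neutral red: 48.8 mg/L × 0.77 L = 37.58 mg
maltose monohydrate: 41.8 mmol/L × 360.31 g/mol × 0.77 L ÷ 1000 = 11.60 g
L-glutamine: V = C2·V2/C1 = 4.27 mM × 770 mL ÷ 195 mM = 16.86 mL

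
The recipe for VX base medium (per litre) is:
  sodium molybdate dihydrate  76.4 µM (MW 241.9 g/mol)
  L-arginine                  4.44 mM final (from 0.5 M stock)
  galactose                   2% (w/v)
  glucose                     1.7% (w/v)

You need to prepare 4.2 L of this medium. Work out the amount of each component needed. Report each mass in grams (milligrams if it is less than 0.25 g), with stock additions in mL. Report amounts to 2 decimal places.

Scale factor relative to 1 L: 4.2.
sodium molybdate dihydrate: 76.4 µmol/L × 241.9 g/mol × 4.2 L ÷ 1000 = 77.62 mg
L-arginine: dilute stock: 4.44 mM × 4200 mL ÷ 500 mM = 37.30 mL
galactose: 2% w/v = 20 g/L → 20 × 4.2 L = 84.00 g
glucose: 1.7% w/v = 17 g/L → 17 × 4.2 L = 71.40 g

sodium molybdate dihydrate 77.62 mg; L-arginine 37.30 mL; galactose 84.00 g; glucose 71.40 g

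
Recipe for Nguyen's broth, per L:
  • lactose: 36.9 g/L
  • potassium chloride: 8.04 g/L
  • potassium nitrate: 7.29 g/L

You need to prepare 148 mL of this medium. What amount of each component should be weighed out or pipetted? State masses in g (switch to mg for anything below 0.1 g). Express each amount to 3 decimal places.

Working volume: 148 mL = 0.148 L.
lactose: 36.9 g/L × 0.148 L = 5.461 g
potassium chloride: 8.04 g/L × 0.148 L = 1.190 g
potassium nitrate: 7.29 g/L × 0.148 L = 1.079 g

lactose 5.461 g; potassium chloride 1.190 g; potassium nitrate 1.079 g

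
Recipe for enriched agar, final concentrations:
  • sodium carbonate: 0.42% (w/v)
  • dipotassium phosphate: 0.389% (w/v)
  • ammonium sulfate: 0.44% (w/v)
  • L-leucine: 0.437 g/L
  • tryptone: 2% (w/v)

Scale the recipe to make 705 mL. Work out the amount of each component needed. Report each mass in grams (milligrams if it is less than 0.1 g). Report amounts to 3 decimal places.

sodium carbonate 2.961 g; dipotassium phosphate 2.742 g; ammonium sulfate 3.102 g; L-leucine 0.308 g; tryptone 14.100 g

Scale factor relative to 1 L: 0.705.
sodium carbonate: 0.42 g per 100 mL × 705 mL ÷ 100 = 2.961 g
dipotassium phosphate: 0.389% w/v = 3.89 g/L → 3.89 × 0.705 L = 2.742 g
ammonium sulfate: 0.44 g per 100 mL × 705 mL ÷ 100 = 3.102 g
L-leucine: 0.437 g/L × 0.705 L = 0.308 g
tryptone: 2 g per 100 mL × 705 mL ÷ 100 = 14.100 g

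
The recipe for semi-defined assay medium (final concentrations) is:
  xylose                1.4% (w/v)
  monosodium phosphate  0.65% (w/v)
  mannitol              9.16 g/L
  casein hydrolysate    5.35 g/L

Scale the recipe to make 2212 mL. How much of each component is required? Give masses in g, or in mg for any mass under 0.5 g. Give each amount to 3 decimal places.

Target volume = 2212 mL = 2.212 L.
xylose: 1.4 g per 100 mL × 2212 mL ÷ 100 = 30.968 g
monosodium phosphate: 0.65% w/v = 6.5 g/L → 6.5 × 2.212 L = 14.378 g
mannitol: 9.16 g/L × 2.212 L = 20.262 g
casein hydrolysate: 5.35 g/L × 2.212 L = 11.834 g

xylose 30.968 g; monosodium phosphate 14.378 g; mannitol 20.262 g; casein hydrolysate 11.834 g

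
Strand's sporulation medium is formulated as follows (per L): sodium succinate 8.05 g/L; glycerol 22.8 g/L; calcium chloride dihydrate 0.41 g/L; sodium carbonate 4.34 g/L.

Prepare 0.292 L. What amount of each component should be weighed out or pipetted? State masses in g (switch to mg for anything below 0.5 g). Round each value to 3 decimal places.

Scale factor relative to 1 L: 0.292.
sodium succinate: 8.05 g/L × 0.292 L = 2.351 g
glycerol: 22.8 g/L × 0.292 L = 6.658 g
calcium chloride dihydrate: 0.41 g/L × 0.292 L = 0.11972 g = 119.720 mg
sodium carbonate: 4.34 g/L × 0.292 L = 1.267 g

sodium succinate 2.351 g; glycerol 6.658 g; calcium chloride dihydrate 119.720 mg; sodium carbonate 1.267 g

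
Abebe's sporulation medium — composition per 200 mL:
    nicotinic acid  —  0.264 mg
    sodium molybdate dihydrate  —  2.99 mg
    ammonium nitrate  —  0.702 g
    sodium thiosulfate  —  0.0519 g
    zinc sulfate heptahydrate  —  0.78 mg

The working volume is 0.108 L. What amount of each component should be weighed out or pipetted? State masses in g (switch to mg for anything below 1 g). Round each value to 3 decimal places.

Ratio of target to recipe volume: 108 / 200 = 0.54.
nicotinic acid: 0.264 mg × (108 mL / 200 mL) = 0.143 mg
sodium molybdate dihydrate: 2.99 mg × (108 mL / 200 mL) = 1.615 mg
ammonium nitrate: 0.702 g × (108 mL / 200 mL) = 0.37908 g = 379.080 mg
sodium thiosulfate: 0.0519 g × (108 mL / 200 mL) = 0.028026 g = 28.026 mg
zinc sulfate heptahydrate: 0.78 mg × (108 mL / 200 mL) = 0.421 mg

nicotinic acid 0.143 mg; sodium molybdate dihydrate 1.615 mg; ammonium nitrate 379.080 mg; sodium thiosulfate 28.026 mg; zinc sulfate heptahydrate 0.421 mg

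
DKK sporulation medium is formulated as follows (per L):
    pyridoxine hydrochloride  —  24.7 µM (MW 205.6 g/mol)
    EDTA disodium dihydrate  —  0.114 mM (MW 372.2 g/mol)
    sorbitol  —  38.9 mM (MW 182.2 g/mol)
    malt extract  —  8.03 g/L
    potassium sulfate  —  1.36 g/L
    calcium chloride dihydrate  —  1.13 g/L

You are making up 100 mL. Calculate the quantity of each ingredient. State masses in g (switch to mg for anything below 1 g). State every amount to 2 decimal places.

Working volume: 100 mL = 0.1 L.
pyridoxine hydrochloride: 24.7 µmol/L × 205.6 g/mol × 0.1 L ÷ 1000 = 0.51 mg
EDTA disodium dihydrate: 0.114 mmol/L × 372.2 mg/mmol × 0.1 L = 4.24 mg
sorbitol: 38.9 mmol/L × 182.2 mg/mmol × 0.1 L = 708.76 mg
malt extract: 8.03 g/L × 0.1 L = 0.803 g = 803.00 mg
potassium sulfate: 1.36 g/L × 0.1 L = 0.136 g = 136.00 mg
calcium chloride dihydrate: 1.13 g/L × 0.1 L = 0.113 g = 113.00 mg

pyridoxine hydrochloride 0.51 mg; EDTA disodium dihydrate 4.24 mg; sorbitol 708.76 mg; malt extract 803.00 mg; potassium sulfate 136.00 mg; calcium chloride dihydrate 113.00 mg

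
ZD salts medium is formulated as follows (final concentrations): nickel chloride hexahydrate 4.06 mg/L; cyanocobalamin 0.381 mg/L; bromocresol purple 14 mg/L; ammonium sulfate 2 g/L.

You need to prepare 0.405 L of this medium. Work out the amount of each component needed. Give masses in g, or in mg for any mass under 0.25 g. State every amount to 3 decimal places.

nickel chloride hexahydrate 1.644 mg; cyanocobalamin 0.154 mg; bromocresol purple 5.670 mg; ammonium sulfate 0.810 g

Scale factor relative to 1 L: 0.405.
nickel chloride hexahydrate: 4.06 mg/L × 0.405 L = 1.644 mg
cyanocobalamin: 0.381 mg/L × 0.405 L = 0.154 mg
bromocresol purple: 14 mg/L × 0.405 L = 5.670 mg
ammonium sulfate: 2 g/L × 0.405 L = 0.810 g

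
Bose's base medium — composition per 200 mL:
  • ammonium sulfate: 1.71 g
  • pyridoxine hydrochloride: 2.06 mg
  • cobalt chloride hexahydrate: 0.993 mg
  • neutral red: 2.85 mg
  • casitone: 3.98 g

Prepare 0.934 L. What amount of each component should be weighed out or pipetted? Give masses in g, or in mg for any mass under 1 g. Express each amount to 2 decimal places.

Ratio of target to recipe volume: 934 / 200 = 4.67.
ammonium sulfate: 1.71 g × (934 mL / 200 mL) = 7.99 g
pyridoxine hydrochloride: 2.06 mg × (934 mL / 200 mL) = 9.62 mg
cobalt chloride hexahydrate: 0.993 mg × (934 mL / 200 mL) = 4.64 mg
neutral red: 2.85 mg × (934 mL / 200 mL) = 13.31 mg
casitone: 3.98 g × (934 mL / 200 mL) = 18.59 g

ammonium sulfate 7.99 g; pyridoxine hydrochloride 9.62 mg; cobalt chloride hexahydrate 4.64 mg; neutral red 13.31 mg; casitone 18.59 g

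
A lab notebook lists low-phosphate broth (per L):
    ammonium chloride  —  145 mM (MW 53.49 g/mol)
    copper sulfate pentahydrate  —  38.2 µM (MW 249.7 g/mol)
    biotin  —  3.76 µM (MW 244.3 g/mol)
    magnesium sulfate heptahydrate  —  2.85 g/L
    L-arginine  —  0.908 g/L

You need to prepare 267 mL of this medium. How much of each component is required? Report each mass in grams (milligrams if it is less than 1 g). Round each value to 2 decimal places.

ammonium chloride 2.07 g; copper sulfate pentahydrate 2.55 mg; biotin 0.25 mg; magnesium sulfate heptahydrate 760.95 mg; L-arginine 242.44 mg

Scale factor relative to 1 L: 0.267.
ammonium chloride: 145 mmol/L × 53.49 g/mol × 0.267 L ÷ 1000 = 2.07 g
copper sulfate pentahydrate: 38.2 µmol/L × 249.7 g/mol × 0.267 L ÷ 1000 = 2.55 mg
biotin: 3.76 µmol/L × 244.3 g/mol × 0.267 L ÷ 1000 = 0.25 mg
magnesium sulfate heptahydrate: 2.85 g/L × 0.267 L = 0.76095 g = 760.95 mg
L-arginine: 0.908 g/L × 0.267 L = 0.242436 g = 242.44 mg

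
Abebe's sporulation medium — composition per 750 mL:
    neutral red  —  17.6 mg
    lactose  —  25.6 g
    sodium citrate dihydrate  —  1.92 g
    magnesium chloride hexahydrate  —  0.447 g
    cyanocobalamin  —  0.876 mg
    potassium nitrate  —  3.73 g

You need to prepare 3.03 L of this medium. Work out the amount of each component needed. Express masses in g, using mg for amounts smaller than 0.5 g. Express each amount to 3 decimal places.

neutral red 71.104 mg; lactose 103.424 g; sodium citrate dihydrate 7.757 g; magnesium chloride hexahydrate 1.806 g; cyanocobalamin 3.539 mg; potassium nitrate 15.069 g

Scale factor = 3030 mL / 750 mL = 4.04.
neutral red: 17.6 mg × (3030 mL / 750 mL) = 71.104 mg
lactose: 25.6 g × (3030 mL / 750 mL) = 103.424 g
sodium citrate dihydrate: 1.92 g × (3030 mL / 750 mL) = 7.757 g
magnesium chloride hexahydrate: 0.447 g × (3030 mL / 750 mL) = 1.806 g
cyanocobalamin: 0.876 mg × (3030 mL / 750 mL) = 3.539 mg
potassium nitrate: 3.73 g × (3030 mL / 750 mL) = 15.069 g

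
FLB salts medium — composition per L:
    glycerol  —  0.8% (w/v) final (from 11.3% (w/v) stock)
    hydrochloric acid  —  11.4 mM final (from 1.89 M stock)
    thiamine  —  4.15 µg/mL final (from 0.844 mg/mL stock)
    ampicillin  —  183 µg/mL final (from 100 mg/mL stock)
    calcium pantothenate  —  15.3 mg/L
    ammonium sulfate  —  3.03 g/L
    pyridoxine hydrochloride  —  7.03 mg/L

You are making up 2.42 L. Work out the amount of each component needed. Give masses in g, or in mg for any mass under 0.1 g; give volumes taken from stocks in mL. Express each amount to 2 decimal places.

glycerol 171.33 mL; hydrochloric acid 14.60 mL; thiamine 11.90 mL; ampicillin 4.43 mL; calcium pantothenate 37.03 mg; ammonium sulfate 7.33 g; pyridoxine hydrochloride 17.01 mg

Scale factor relative to 1 L: 2.42.
glycerol: V = C2·V2/C1 = 0.8% ÷ 11.3% × 2420 mL = 171.33 mL
hydrochloric acid: dilute stock: 11.4 mM × 2420 mL ÷ 1890 mM = 14.60 mL
thiamine: C1V1 = C2V2 → 4.15 µg/mL × 2420 mL ÷ 844 µg/mL = 11.90 mL
ampicillin: C1V1 = C2V2 → 183 µg/mL × 2420 mL ÷ 100000 µg/mL = 4.43 mL
calcium pantothenate: 15.3 mg/L × 2.42 L = 37.03 mg
ammonium sulfate: 3.03 g/L × 2.42 L = 7.33 g
pyridoxine hydrochloride: 7.03 mg/L × 2.42 L = 17.01 mg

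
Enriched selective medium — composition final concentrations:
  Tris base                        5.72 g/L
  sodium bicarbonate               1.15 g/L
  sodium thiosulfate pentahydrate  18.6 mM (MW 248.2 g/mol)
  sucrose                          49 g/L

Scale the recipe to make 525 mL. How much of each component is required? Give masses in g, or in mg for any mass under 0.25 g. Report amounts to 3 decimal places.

Tris base 3.003 g; sodium bicarbonate 0.604 g; sodium thiosulfate pentahydrate 2.424 g; sucrose 25.725 g

Working volume: 525 mL = 0.525 L.
Tris base: 5.72 g/L × 0.525 L = 3.003 g
sodium bicarbonate: 1.15 g/L × 0.525 L = 0.604 g
sodium thiosulfate pentahydrate: 18.6 mmol/L × 248.2 g/mol × 0.525 L ÷ 1000 = 2.424 g
sucrose: 49 g/L × 0.525 L = 25.725 g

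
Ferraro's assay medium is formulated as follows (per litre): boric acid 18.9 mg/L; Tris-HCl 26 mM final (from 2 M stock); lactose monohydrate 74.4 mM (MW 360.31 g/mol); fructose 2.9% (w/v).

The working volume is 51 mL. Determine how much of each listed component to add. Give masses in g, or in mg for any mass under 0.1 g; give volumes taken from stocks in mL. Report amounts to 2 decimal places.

Scale factor relative to 1 L: 0.051.
boric acid: 18.9 mg/L × 0.051 L = 0.96 mg
Tris-HCl: V = C2·V2/C1 = 26 mM × 51 mL ÷ 2000 mM = 0.66 mL
lactose monohydrate: 74.4 mmol/L × 360.31 g/mol × 0.051 L ÷ 1000 = 1.37 g
fructose: 2.9% w/v = 29 g/L → 29 × 0.051 L = 1.48 g

boric acid 0.96 mg; Tris-HCl 0.66 mL; lactose monohydrate 1.37 g; fructose 1.48 g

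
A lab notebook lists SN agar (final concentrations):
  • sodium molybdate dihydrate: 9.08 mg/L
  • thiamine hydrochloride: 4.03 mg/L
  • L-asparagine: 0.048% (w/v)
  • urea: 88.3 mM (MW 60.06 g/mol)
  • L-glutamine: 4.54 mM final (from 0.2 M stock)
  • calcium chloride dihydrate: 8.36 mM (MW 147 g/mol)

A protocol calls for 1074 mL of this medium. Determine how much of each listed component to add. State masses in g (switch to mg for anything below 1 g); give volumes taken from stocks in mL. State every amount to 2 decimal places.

Target volume = 1074 mL = 1.074 L.
sodium molybdate dihydrate: 9.08 mg/L × 1.074 L = 9.75 mg
thiamine hydrochloride: 4.03 mg/L × 1.074 L = 4.33 mg
L-asparagine: 0.048% w/v = 0.48 g/L → 0.48 × 1.074 L = 0.51552 g = 515.52 mg
urea: 88.3 mmol/L × 60.06 g/mol × 1.074 L ÷ 1000 = 5.70 g
L-glutamine: dilute stock: 4.54 mM × 1074 mL ÷ 200 mM = 24.38 mL
calcium chloride dihydrate: 8.36 mmol/L × 147 g/mol × 1.074 L ÷ 1000 = 1.32 g

sodium molybdate dihydrate 9.75 mg; thiamine hydrochloride 4.33 mg; L-asparagine 515.52 mg; urea 5.70 g; L-glutamine 24.38 mL; calcium chloride dihydrate 1.32 g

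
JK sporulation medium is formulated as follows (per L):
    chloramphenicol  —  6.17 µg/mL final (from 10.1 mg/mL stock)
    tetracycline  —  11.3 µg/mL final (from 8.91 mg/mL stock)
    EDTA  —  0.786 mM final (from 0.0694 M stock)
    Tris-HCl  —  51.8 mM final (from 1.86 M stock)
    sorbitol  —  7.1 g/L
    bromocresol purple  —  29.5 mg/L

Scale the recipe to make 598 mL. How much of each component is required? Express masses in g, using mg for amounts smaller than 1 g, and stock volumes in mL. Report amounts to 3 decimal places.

chloramphenicol 0.365 mL; tetracycline 0.758 mL; EDTA 6.773 mL; Tris-HCl 16.654 mL; sorbitol 4.246 g; bromocresol purple 17.641 mg

Target volume = 598 mL = 0.598 L.
chloramphenicol: V = C2·V2/C1 = 6.17 µg/mL × 598 mL ÷ 10100 µg/mL = 0.365 mL
tetracycline: C1V1 = C2V2 → 11.3 µg/mL × 598 mL ÷ 8910 µg/mL = 0.758 mL
EDTA: C1V1 = C2V2 → 0.786 mM × 598 mL ÷ 69.4 mM = 6.773 mL
Tris-HCl: dilute stock: 51.8 mM × 598 mL ÷ 1860 mM = 16.654 mL
sorbitol: 7.1 g/L × 0.598 L = 4.246 g
bromocresol purple: 29.5 mg/L × 0.598 L = 17.641 mg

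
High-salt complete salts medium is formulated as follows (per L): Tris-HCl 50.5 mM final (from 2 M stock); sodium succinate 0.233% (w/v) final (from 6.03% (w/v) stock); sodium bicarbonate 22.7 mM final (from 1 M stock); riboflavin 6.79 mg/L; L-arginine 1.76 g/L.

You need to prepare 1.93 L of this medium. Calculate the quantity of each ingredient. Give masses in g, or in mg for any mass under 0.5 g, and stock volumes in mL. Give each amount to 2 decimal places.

Scale factor relative to 1 L: 1.93.
Tris-HCl: V = C2·V2/C1 = 50.5 mM × 1930 mL ÷ 2000 mM = 48.73 mL
sodium succinate: C1V1 = C2V2 → 0.233% ÷ 6.03% × 1930 mL = 74.58 mL
sodium bicarbonate: C1V1 = C2V2 → 22.7 mM × 1930 mL ÷ 1000 mM = 43.81 mL
riboflavin: 6.79 mg/L × 1.93 L = 13.10 mg
L-arginine: 1.76 g/L × 1.93 L = 3.40 g

Tris-HCl 48.73 mL; sodium succinate 74.58 mL; sodium bicarbonate 43.81 mL; riboflavin 13.10 mg; L-arginine 3.40 g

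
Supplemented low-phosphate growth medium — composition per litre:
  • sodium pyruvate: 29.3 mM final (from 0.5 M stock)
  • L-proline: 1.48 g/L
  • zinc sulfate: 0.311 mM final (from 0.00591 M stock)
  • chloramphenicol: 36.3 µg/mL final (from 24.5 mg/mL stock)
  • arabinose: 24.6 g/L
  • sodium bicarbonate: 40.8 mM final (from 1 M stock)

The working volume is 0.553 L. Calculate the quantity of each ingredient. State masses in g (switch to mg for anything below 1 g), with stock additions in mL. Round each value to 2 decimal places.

Working volume: 0.553 L.
sodium pyruvate: dilute stock: 29.3 mM × 553 mL ÷ 500 mM = 32.41 mL
L-proline: 1.48 g/L × 0.553 L = 0.81844 g = 818.44 mg
zinc sulfate: dilute stock: 0.311 mM × 553 mL ÷ 5.91 mM = 29.10 mL
chloramphenicol: V = C2·V2/C1 = 36.3 µg/mL × 553 mL ÷ 24500 µg/mL = 0.82 mL
arabinose: 24.6 g/L × 0.553 L = 13.60 g
sodium bicarbonate: C1V1 = C2V2 → 40.8 mM × 553 mL ÷ 1000 mM = 22.56 mL

sodium pyruvate 32.41 mL; L-proline 818.44 mg; zinc sulfate 29.10 mL; chloramphenicol 0.82 mL; arabinose 13.60 g; sodium bicarbonate 22.56 mL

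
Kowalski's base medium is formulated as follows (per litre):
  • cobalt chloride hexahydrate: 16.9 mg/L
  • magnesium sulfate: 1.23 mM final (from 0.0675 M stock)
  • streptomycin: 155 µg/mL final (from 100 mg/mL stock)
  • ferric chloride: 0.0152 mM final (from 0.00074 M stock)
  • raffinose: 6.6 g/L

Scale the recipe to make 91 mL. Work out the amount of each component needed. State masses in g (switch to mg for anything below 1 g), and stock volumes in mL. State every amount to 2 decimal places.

Working volume: 91 mL = 0.091 L.
cobalt chloride hexahydrate: 16.9 mg/L × 0.091 L = 1.54 mg
magnesium sulfate: V = C2·V2/C1 = 1.23 mM × 91 mL ÷ 67.5 mM = 1.66 mL
streptomycin: C1V1 = C2V2 → 155 µg/mL × 91 mL ÷ 100000 µg/mL = 0.14 mL
ferric chloride: dilute stock: 0.0152 mM × 91 mL ÷ 0.74 mM = 1.87 mL
raffinose: 6.6 g/L × 0.091 L = 0.6006 g = 600.60 mg

cobalt chloride hexahydrate 1.54 mg; magnesium sulfate 1.66 mL; streptomycin 0.14 mL; ferric chloride 1.87 mL; raffinose 600.60 mg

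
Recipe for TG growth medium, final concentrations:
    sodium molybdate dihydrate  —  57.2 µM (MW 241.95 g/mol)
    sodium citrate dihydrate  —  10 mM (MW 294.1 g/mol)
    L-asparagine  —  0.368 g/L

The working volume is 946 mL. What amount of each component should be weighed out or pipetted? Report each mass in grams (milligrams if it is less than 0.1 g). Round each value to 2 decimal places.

Working volume: 946 mL = 0.946 L.
sodium molybdate dihydrate: 57.2 µmol/L × 241.95 g/mol × 0.946 L ÷ 1000 = 13.09 mg
sodium citrate dihydrate: 10 mmol/L × 294.1 g/mol × 0.946 L ÷ 1000 = 2.78 g
L-asparagine: 0.368 g/L × 0.946 L = 0.35 g

sodium molybdate dihydrate 13.09 mg; sodium citrate dihydrate 2.78 g; L-asparagine 0.35 g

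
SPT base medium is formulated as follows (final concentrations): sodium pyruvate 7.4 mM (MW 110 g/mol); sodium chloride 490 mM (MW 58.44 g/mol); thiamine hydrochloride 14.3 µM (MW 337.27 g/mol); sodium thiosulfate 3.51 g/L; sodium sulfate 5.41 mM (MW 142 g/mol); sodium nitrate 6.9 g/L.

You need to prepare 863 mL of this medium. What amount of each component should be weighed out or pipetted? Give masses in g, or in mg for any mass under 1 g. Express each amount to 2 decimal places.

Scale factor relative to 1 L: 0.863.
sodium pyruvate: 7.4 mmol/L × 110 mg/mmol × 0.863 L = 702.48 mg
sodium chloride: 490 mmol/L × 58.44 g/mol × 0.863 L ÷ 1000 = 24.71 g
thiamine hydrochloride: 14.3 µmol/L × 337.27 g/mol × 0.863 L ÷ 1000 = 4.16 mg
sodium thiosulfate: 3.51 g/L × 0.863 L = 3.03 g
sodium sulfate: 5.41 mmol/L × 142 mg/mmol × 0.863 L = 662.97 mg
sodium nitrate: 6.9 g/L × 0.863 L = 5.95 g

sodium pyruvate 702.48 mg; sodium chloride 24.71 g; thiamine hydrochloride 4.16 mg; sodium thiosulfate 3.03 g; sodium sulfate 662.97 mg; sodium nitrate 5.95 g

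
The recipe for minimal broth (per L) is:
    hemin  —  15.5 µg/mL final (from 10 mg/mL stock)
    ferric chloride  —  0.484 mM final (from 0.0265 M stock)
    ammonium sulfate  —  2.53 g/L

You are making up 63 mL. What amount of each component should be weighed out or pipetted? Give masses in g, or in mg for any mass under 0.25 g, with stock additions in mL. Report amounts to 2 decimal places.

hemin 0.10 mL; ferric chloride 1.15 mL; ammonium sulfate 159.39 mg

Target volume = 63 mL = 0.063 L.
hemin: V = C2·V2/C1 = 15.5 µg/mL × 63 mL ÷ 10000 µg/mL = 0.10 mL
ferric chloride: C1V1 = C2V2 → 0.484 mM × 63 mL ÷ 26.5 mM = 1.15 mL
ammonium sulfate: 2.53 g/L × 0.063 L = 0.15939 g = 159.39 mg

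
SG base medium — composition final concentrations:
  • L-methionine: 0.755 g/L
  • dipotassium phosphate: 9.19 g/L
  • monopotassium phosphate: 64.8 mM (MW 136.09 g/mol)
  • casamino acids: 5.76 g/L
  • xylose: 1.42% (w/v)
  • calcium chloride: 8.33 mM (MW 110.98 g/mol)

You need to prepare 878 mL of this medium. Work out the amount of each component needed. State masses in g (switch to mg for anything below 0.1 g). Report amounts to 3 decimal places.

Scale factor relative to 1 L: 0.878.
L-methionine: 0.755 g/L × 0.878 L = 0.663 g
dipotassium phosphate: 9.19 g/L × 0.878 L = 8.069 g
monopotassium phosphate: 64.8 mmol/L × 136.09 g/mol × 0.878 L ÷ 1000 = 7.743 g
casamino acids: 5.76 g/L × 0.878 L = 5.057 g
xylose: 1.42 g per 100 mL × 878 mL ÷ 100 = 12.468 g
calcium chloride: 8.33 mmol/L × 110.98 g/mol × 0.878 L ÷ 1000 = 0.812 g

L-methionine 0.663 g; dipotassium phosphate 8.069 g; monopotassium phosphate 7.743 g; casamino acids 5.057 g; xylose 12.468 g; calcium chloride 0.812 g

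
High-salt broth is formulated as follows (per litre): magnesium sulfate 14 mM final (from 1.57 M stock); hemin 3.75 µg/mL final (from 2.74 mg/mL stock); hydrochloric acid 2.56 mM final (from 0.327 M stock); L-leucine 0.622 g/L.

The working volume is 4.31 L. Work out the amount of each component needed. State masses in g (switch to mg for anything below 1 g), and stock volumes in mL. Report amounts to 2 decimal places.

magnesium sulfate 38.43 mL; hemin 5.90 mL; hydrochloric acid 33.74 mL; L-leucine 2.68 g

Working volume: 4.31 L.
magnesium sulfate: dilute stock: 14 mM × 4310 mL ÷ 1570 mM = 38.43 mL
hemin: C1V1 = C2V2 → 3.75 µg/mL × 4310 mL ÷ 2740 µg/mL = 5.90 mL
hydrochloric acid: dilute stock: 2.56 mM × 4310 mL ÷ 327 mM = 33.74 mL
L-leucine: 0.622 g/L × 4.31 L = 2.68 g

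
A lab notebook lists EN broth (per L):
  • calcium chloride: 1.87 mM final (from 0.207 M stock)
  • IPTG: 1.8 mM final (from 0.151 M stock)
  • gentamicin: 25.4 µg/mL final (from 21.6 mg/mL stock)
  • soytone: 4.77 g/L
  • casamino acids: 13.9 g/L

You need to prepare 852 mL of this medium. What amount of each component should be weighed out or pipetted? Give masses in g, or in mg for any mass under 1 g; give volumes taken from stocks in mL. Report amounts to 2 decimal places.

Target volume = 852 mL = 0.852 L.
calcium chloride: V = C2·V2/C1 = 1.87 mM × 852 mL ÷ 207 mM = 7.70 mL
IPTG: dilute stock: 1.8 mM × 852 mL ÷ 151 mM = 10.16 mL
gentamicin: C1V1 = C2V2 → 25.4 µg/mL × 852 mL ÷ 21600 µg/mL = 1.00 mL
soytone: 4.77 g/L × 0.852 L = 4.06 g
casamino acids: 13.9 g/L × 0.852 L = 11.84 g

calcium chloride 7.70 mL; IPTG 10.16 mL; gentamicin 1.00 mL; soytone 4.06 g; casamino acids 11.84 g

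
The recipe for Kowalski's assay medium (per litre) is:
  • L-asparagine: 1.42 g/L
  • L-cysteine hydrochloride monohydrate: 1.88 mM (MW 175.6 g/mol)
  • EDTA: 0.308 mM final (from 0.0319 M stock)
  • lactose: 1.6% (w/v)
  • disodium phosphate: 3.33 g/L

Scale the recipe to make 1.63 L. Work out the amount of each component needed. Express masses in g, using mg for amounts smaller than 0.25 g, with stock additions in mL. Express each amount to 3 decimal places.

L-asparagine 2.315 g; L-cysteine hydrochloride monohydrate 0.538 g; EDTA 15.738 mL; lactose 26.080 g; disodium phosphate 5.428 g

Scale factor relative to 1 L: 1.63.
L-asparagine: 1.42 g/L × 1.63 L = 2.315 g
L-cysteine hydrochloride monohydrate: 1.88 mmol/L × 175.6 g/mol × 1.63 L ÷ 1000 = 0.538 g
EDTA: V = C2·V2/C1 = 0.308 mM × 1630 mL ÷ 31.9 mM = 15.738 mL
lactose: 1.6% w/v = 16 g/L → 16 × 1.63 L = 26.080 g
disodium phosphate: 3.33 g/L × 1.63 L = 5.428 g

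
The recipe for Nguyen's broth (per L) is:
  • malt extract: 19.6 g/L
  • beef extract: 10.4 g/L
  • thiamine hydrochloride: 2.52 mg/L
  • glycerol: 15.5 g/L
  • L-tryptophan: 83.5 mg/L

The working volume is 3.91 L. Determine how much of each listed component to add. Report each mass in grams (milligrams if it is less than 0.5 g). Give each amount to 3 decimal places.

malt extract 76.636 g; beef extract 40.664 g; thiamine hydrochloride 9.853 mg; glycerol 60.605 g; L-tryptophan 326.485 mg

Working volume: 3.91 L.
malt extract: 19.6 g/L × 3.91 L = 76.636 g
beef extract: 10.4 g/L × 3.91 L = 40.664 g
thiamine hydrochloride: 2.52 mg/L × 3.91 L = 9.853 mg
glycerol: 15.5 g/L × 3.91 L = 60.605 g
L-tryptophan: 83.5 mg/L × 3.91 L = 326.485 mg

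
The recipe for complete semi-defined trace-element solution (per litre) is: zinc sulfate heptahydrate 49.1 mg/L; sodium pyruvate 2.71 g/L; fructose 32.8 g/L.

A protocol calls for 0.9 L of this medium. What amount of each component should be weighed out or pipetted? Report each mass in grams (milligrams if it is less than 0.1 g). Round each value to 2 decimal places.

zinc sulfate heptahydrate 44.19 mg; sodium pyruvate 2.44 g; fructose 29.52 g

Working volume: 0.9 L.
zinc sulfate heptahydrate: 49.1 mg/L × 0.9 L = 44.19 mg
sodium pyruvate: 2.71 g/L × 0.9 L = 2.44 g
fructose: 32.8 g/L × 0.9 L = 29.52 g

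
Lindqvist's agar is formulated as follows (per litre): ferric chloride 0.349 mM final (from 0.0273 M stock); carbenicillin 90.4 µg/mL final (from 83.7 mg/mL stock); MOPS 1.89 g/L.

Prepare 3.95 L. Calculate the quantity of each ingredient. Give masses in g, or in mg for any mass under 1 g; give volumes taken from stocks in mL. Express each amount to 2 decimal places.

ferric chloride 50.50 mL; carbenicillin 4.27 mL; MOPS 7.47 g

Working volume: 3.95 L.
ferric chloride: V = C2·V2/C1 = 0.349 mM × 3950 mL ÷ 27.3 mM = 50.50 mL
carbenicillin: C1V1 = C2V2 → 90.4 µg/mL × 3950 mL ÷ 83700 µg/mL = 4.27 mL
MOPS: 1.89 g/L × 3.95 L = 7.47 g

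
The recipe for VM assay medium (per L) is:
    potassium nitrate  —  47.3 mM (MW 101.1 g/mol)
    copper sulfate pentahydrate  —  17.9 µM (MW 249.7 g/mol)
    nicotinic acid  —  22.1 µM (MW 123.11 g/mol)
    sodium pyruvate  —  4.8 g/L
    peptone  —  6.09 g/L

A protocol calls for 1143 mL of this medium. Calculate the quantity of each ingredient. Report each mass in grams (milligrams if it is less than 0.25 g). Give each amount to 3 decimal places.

Working volume: 1143 mL = 1.143 L.
potassium nitrate: 47.3 mmol/L × 101.1 g/mol × 1.143 L ÷ 1000 = 5.466 g
copper sulfate pentahydrate: 17.9 µmol/L × 249.7 g/mol × 1.143 L ÷ 1000 = 5.109 mg
nicotinic acid: 22.1 µmol/L × 123.11 g/mol × 1.143 L ÷ 1000 = 3.110 mg
sodium pyruvate: 4.8 g/L × 1.143 L = 5.486 g
peptone: 6.09 g/L × 1.143 L = 6.961 g

potassium nitrate 5.466 g; copper sulfate pentahydrate 5.109 mg; nicotinic acid 3.110 mg; sodium pyruvate 5.486 g; peptone 6.961 g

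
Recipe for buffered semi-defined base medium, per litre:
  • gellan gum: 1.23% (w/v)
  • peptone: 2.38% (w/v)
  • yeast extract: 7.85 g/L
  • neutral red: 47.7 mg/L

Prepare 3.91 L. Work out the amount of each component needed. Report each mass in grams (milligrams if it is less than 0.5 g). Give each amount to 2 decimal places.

gellan gum 48.09 g; peptone 93.06 g; yeast extract 30.69 g; neutral red 186.51 mg

Working volume: 3.91 L.
gellan gum: 1.23 g per 100 mL × 3910 mL ÷ 100 = 48.09 g
peptone: 2.38 g per 100 mL × 3910 mL ÷ 100 = 93.06 g
yeast extract: 7.85 g/L × 3.91 L = 30.69 g
neutral red: 47.7 mg/L × 3.91 L = 186.51 mg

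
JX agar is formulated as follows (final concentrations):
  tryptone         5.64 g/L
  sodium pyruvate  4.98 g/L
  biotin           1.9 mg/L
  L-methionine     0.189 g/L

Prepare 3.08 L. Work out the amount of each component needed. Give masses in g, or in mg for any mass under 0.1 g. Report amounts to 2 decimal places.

Scale factor relative to 1 L: 3.08.
tryptone: 5.64 g/L × 3.08 L = 17.37 g
sodium pyruvate: 4.98 g/L × 3.08 L = 15.34 g
biotin: 1.9 mg/L × 3.08 L = 5.85 mg
L-methionine: 0.189 g/L × 3.08 L = 0.58 g

tryptone 17.37 g; sodium pyruvate 15.34 g; biotin 5.85 mg; L-methionine 0.58 g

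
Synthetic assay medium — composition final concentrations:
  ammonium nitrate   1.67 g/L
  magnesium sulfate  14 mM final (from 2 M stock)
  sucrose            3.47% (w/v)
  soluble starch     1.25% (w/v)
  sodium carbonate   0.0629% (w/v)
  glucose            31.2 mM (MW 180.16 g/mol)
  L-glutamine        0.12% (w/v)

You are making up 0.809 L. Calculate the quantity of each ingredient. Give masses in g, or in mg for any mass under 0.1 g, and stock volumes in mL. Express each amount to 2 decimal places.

Working volume: 0.809 L.
ammonium nitrate: 1.67 g/L × 0.809 L = 1.35 g
magnesium sulfate: C1V1 = C2V2 → 14 mM × 809 mL ÷ 2000 mM = 5.66 mL
sucrose: 3.47% w/v = 34.7 g/L → 34.7 × 0.809 L = 28.07 g
soluble starch: 1.25 g per 100 mL × 809 mL ÷ 100 = 10.11 g
sodium carbonate: 0.0629 g per 100 mL × 809 mL ÷ 100 = 0.51 g
glucose: 31.2 mmol/L × 180.16 g/mol × 0.809 L ÷ 1000 = 4.55 g
L-glutamine: 0.12% w/v = 1.2 g/L → 1.2 × 0.809 L = 0.97 g

ammonium nitrate 1.35 g; magnesium sulfate 5.66 mL; sucrose 28.07 g; soluble starch 10.11 g; sodium carbonate 0.51 g; glucose 4.55 g; L-glutamine 0.97 g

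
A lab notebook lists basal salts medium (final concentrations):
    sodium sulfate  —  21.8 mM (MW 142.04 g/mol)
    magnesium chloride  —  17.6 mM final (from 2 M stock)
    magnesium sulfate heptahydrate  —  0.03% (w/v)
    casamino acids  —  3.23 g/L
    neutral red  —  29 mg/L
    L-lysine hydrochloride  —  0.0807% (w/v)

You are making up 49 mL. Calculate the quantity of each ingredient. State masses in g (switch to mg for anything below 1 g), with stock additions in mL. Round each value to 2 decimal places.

Target volume = 49 mL = 0.049 L.
sodium sulfate: 21.8 mmol/L × 142.04 mg/mmol × 0.049 L = 151.73 mg
magnesium chloride: V = C2·V2/C1 = 17.6 mM × 49 mL ÷ 2000 mM = 0.43 mL
magnesium sulfate heptahydrate: 0.03 g per 100 mL × 49 mL ÷ 100 = 0.0147 g = 14.70 mg
casamino acids: 3.23 g/L × 0.049 L = 0.15827 g = 158.27 mg
neutral red: 29 mg/L × 0.049 L = 1.42 mg
L-lysine hydrochloride: 0.0807 g per 100 mL × 49 mL ÷ 100 = 0.039543 g = 39.54 mg

sodium sulfate 151.73 mg; magnesium chloride 0.43 mL; magnesium sulfate heptahydrate 14.70 mg; casamino acids 158.27 mg; neutral red 1.42 mg; L-lysine hydrochloride 39.54 mg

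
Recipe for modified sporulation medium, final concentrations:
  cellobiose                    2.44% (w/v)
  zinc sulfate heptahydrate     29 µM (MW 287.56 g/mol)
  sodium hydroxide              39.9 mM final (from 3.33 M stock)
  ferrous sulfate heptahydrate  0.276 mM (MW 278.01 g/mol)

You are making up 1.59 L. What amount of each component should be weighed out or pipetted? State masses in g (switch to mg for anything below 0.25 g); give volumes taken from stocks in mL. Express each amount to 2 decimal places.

cellobiose 38.80 g; zinc sulfate heptahydrate 13.26 mg; sodium hydroxide 19.05 mL; ferrous sulfate heptahydrate 122.00 mg

Scale factor relative to 1 L: 1.59.
cellobiose: 2.44% w/v = 24.4 g/L → 24.4 × 1.59 L = 38.80 g
zinc sulfate heptahydrate: 29 µmol/L × 287.56 g/mol × 1.59 L ÷ 1000 = 13.26 mg
sodium hydroxide: V = C2·V2/C1 = 39.9 mM × 1590 mL ÷ 3330 mM = 19.05 mL
ferrous sulfate heptahydrate: 0.276 mmol/L × 278.01 mg/mmol × 1.59 L = 122.00 mg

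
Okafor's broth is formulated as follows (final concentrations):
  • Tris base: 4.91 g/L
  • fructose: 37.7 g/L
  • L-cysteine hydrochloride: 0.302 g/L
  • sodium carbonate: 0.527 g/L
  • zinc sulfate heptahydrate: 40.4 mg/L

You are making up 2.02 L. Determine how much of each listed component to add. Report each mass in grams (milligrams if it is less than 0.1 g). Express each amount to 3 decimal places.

Working volume: 2.02 L.
Tris base: 4.91 g/L × 2.02 L = 9.918 g
fructose: 37.7 g/L × 2.02 L = 76.154 g
L-cysteine hydrochloride: 0.302 g/L × 2.02 L = 0.610 g
sodium carbonate: 0.527 g/L × 2.02 L = 1.065 g
zinc sulfate heptahydrate: 40.4 mg/L × 2.02 L = 81.608 mg

Tris base 9.918 g; fructose 76.154 g; L-cysteine hydrochloride 0.610 g; sodium carbonate 1.065 g; zinc sulfate heptahydrate 81.608 mg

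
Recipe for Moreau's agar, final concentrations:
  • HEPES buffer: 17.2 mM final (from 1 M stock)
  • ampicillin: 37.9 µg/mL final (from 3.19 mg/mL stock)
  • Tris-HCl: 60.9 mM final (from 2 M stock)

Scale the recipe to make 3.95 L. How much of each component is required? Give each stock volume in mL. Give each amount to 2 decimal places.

Scale factor relative to 1 L: 3.95.
HEPES buffer: dilute stock: 17.2 mM × 3950 mL ÷ 1000 mM = 67.94 mL
ampicillin: dilute stock: 37.9 µg/mL × 3950 mL ÷ 3190 µg/mL = 46.93 mL
Tris-HCl: C1V1 = C2V2 → 60.9 mM × 3950 mL ÷ 2000 mM = 120.28 mL

HEPES buffer 67.94 mL; ampicillin 46.93 mL; Tris-HCl 120.28 mL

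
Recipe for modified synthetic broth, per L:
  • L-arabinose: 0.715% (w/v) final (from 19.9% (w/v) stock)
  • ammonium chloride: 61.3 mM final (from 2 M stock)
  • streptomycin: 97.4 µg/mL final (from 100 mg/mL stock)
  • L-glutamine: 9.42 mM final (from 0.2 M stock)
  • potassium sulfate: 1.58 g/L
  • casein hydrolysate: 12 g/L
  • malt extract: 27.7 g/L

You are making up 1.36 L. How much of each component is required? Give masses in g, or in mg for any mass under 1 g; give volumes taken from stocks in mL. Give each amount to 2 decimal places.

L-arabinose 48.86 mL; ammonium chloride 41.68 mL; streptomycin 1.32 mL; L-glutamine 64.06 mL; potassium sulfate 2.15 g; casein hydrolysate 16.32 g; malt extract 37.67 g

Scale factor relative to 1 L: 1.36.
L-arabinose: dilute stock: 0.715% ÷ 19.9% × 1360 mL = 48.86 mL
ammonium chloride: dilute stock: 61.3 mM × 1360 mL ÷ 2000 mM = 41.68 mL
streptomycin: C1V1 = C2V2 → 97.4 µg/mL × 1360 mL ÷ 100000 µg/mL = 1.32 mL
L-glutamine: dilute stock: 9.42 mM × 1360 mL ÷ 200 mM = 64.06 mL
potassium sulfate: 1.58 g/L × 1.36 L = 2.15 g
casein hydrolysate: 12 g/L × 1.36 L = 16.32 g
malt extract: 27.7 g/L × 1.36 L = 37.67 g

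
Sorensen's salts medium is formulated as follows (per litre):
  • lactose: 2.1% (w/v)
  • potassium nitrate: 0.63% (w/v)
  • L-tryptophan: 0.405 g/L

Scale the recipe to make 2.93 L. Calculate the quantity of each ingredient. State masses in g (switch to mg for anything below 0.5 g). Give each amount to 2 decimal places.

Scale factor relative to 1 L: 2.93.
lactose: 2.1 g per 100 mL × 2930 mL ÷ 100 = 61.53 g
potassium nitrate: 0.63 g per 100 mL × 2930 mL ÷ 100 = 18.46 g
L-tryptophan: 0.405 g/L × 2.93 L = 1.19 g

lactose 61.53 g; potassium nitrate 18.46 g; L-tryptophan 1.19 g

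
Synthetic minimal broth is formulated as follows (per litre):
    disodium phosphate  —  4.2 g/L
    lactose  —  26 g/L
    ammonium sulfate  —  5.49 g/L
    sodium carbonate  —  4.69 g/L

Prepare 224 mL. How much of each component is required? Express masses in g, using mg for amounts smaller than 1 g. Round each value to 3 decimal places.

disodium phosphate 940.800 mg; lactose 5.824 g; ammonium sulfate 1.230 g; sodium carbonate 1.051 g

Target volume = 224 mL = 0.224 L.
disodium phosphate: 4.2 g/L × 0.224 L = 0.9408 g = 940.800 mg
lactose: 26 g/L × 0.224 L = 5.824 g
ammonium sulfate: 5.49 g/L × 0.224 L = 1.230 g
sodium carbonate: 4.69 g/L × 0.224 L = 1.051 g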